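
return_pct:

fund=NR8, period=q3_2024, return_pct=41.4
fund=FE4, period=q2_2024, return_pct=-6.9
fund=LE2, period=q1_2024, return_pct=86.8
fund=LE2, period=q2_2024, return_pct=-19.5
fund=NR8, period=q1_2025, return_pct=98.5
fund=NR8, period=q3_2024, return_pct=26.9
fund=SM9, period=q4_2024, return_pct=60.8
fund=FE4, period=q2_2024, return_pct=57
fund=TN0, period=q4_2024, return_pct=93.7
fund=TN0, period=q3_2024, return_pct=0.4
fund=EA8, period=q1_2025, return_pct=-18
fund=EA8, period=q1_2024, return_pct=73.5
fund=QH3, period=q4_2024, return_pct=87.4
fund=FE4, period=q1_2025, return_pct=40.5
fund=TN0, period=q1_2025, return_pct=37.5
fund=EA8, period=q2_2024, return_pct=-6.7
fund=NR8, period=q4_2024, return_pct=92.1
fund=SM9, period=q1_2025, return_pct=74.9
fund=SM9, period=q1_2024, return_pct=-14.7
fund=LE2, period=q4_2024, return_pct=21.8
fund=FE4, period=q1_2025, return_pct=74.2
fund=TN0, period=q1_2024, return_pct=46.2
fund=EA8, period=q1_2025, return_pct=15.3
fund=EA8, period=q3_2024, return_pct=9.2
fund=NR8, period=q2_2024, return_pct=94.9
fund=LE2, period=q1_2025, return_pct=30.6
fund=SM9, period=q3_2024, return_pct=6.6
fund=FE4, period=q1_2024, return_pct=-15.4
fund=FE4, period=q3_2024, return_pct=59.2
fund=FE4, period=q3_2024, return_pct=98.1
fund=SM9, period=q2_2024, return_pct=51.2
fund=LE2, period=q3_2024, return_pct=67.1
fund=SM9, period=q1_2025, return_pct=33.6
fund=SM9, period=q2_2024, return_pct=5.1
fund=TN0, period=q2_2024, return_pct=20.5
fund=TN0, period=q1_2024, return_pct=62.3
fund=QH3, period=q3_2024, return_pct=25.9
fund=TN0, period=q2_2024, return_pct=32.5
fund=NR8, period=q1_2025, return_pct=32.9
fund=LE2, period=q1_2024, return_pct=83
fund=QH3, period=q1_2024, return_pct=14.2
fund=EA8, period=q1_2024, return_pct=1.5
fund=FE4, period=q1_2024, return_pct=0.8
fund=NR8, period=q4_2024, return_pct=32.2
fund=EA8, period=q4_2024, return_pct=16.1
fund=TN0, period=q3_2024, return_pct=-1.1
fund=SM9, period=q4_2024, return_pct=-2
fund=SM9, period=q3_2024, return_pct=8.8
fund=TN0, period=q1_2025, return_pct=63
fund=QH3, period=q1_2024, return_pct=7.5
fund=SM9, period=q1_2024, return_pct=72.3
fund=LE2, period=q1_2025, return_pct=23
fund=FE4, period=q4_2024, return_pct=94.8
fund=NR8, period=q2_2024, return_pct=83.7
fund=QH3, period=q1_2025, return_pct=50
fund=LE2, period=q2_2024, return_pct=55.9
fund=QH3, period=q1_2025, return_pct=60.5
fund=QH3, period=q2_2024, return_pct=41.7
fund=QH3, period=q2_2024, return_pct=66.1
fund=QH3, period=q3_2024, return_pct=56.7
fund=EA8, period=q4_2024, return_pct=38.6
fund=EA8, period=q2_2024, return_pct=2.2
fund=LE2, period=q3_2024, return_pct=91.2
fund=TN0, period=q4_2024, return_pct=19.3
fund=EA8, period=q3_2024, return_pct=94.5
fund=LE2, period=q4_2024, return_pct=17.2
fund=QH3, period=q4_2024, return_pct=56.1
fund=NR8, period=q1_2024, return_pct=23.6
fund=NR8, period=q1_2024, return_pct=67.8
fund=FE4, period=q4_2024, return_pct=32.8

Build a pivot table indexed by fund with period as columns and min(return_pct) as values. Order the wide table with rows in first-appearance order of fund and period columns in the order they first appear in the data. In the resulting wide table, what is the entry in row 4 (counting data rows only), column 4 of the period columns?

33.6

With rows in first-appearance order of fund, row 4 is fund=SM9. period columns in first-appearance order: q3_2024, q2_2024, q1_2024, q1_2025, q4_2024; column 4 is q1_2025.
Long rows with fund=SM9, period=q1_2025: min(74.9, 33.6) = 33.6.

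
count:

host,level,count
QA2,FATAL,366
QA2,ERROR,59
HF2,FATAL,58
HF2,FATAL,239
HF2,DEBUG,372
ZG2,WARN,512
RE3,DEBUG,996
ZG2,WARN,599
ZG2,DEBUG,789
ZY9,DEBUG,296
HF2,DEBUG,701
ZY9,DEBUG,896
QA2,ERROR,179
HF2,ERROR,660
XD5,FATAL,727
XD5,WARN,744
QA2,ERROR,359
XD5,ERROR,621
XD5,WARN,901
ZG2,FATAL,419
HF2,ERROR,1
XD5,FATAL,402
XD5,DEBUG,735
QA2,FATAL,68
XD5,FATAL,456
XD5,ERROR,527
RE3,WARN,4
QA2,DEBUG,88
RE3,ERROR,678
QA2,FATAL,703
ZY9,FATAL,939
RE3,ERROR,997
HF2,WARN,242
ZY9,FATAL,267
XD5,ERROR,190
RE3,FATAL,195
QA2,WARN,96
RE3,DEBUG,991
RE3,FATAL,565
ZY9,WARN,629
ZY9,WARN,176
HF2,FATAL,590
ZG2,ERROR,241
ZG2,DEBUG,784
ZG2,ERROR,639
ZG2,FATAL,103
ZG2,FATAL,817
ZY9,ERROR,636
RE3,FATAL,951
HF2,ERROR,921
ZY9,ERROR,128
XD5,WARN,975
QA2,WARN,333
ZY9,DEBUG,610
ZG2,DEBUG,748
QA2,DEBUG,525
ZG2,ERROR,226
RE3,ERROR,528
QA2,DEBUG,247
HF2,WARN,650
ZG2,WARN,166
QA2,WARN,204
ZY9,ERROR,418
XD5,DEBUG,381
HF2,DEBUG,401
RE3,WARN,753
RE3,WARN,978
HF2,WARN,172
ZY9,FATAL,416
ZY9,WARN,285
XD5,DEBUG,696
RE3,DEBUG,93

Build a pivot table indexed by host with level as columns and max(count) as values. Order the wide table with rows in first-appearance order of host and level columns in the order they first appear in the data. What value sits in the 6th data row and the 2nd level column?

With rows in first-appearance order of host, row 6 is host=XD5. level columns in first-appearance order: FATAL, ERROR, DEBUG, WARN; column 2 is ERROR.
Long rows with host=XD5, level=ERROR: max(621, 527, 190) = 621.

621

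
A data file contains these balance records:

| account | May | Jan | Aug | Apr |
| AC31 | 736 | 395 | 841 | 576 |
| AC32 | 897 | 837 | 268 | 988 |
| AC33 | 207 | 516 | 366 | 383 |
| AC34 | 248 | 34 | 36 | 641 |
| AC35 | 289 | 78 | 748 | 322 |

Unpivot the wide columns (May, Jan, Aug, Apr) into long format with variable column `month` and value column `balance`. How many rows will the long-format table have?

5 account values × 4 melted columns = 20 rows.

20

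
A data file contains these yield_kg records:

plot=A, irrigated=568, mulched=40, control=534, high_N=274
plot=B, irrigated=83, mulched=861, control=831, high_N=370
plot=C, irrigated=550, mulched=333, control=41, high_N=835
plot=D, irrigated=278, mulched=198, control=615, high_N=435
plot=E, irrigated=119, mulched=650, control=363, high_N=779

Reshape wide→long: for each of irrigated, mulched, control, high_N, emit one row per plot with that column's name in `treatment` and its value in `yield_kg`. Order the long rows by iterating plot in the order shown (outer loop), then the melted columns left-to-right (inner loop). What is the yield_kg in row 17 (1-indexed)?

119

20 rows total (5 × 4). Row 17: index ⌊(17-1)/4⌋ = 4 into plot → E; (17-1) mod 4 = 0 into the melted columns → irrigated.
So row 17 is (E, irrigated, 119); yield_kg = 119.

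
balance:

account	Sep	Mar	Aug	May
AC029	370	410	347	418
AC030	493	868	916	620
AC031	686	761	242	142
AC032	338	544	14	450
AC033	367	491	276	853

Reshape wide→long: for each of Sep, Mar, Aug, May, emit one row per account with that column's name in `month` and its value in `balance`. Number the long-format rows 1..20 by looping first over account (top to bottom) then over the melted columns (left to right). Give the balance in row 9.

20 rows total (5 × 4). Row 9: index ⌊(9-1)/4⌋ = 2 into account → AC031; (9-1) mod 4 = 0 into the melted columns → Sep.
So row 9 is (AC031, Sep, 686); balance = 686.

686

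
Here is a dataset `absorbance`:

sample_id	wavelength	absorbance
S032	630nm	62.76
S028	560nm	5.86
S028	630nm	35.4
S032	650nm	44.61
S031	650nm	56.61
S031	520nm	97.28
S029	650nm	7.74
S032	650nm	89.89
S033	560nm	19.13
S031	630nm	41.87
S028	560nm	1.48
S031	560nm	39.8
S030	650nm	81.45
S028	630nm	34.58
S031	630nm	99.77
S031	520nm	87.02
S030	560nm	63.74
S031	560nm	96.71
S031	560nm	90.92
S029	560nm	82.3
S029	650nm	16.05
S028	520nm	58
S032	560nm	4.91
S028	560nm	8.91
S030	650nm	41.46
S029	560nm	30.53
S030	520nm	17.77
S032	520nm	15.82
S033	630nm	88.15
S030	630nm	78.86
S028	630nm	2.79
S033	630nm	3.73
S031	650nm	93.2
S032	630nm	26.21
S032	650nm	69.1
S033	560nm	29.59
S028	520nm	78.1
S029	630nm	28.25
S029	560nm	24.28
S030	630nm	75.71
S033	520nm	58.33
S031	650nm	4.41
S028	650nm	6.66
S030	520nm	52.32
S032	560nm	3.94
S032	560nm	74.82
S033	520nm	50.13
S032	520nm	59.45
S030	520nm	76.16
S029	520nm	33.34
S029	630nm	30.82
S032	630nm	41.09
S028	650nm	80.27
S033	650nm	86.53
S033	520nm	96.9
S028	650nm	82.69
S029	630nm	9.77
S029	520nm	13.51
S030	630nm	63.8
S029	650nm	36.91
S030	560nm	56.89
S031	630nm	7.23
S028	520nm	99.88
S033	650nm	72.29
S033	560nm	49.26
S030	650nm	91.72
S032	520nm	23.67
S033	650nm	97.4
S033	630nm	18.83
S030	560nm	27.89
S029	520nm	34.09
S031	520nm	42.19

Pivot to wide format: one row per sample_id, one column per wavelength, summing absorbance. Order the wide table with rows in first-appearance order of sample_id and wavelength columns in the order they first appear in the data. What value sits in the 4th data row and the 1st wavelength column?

With rows in first-appearance order of sample_id, row 4 is sample_id=S029. wavelength columns in first-appearance order: 630nm, 560nm, 650nm, 520nm; column 1 is 630nm.
Long rows with sample_id=S029, wavelength=630nm: 28.25 + 30.82 + 9.77 = 68.84.

68.84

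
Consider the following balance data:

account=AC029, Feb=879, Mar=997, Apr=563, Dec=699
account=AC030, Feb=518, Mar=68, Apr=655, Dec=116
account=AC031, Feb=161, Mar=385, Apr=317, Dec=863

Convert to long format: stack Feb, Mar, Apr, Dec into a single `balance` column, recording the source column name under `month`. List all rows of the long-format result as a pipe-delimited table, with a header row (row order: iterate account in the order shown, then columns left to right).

| account | month | balance |
| AC029 | Feb | 879 |
| AC029 | Mar | 997 |
| AC029 | Apr | 563 |
| AC029 | Dec | 699 |
| AC030 | Feb | 518 |
| AC030 | Mar | 68 |
| AC030 | Apr | 655 |
| AC030 | Dec | 116 |
| AC031 | Feb | 161 |
| AC031 | Mar | 385 |
| AC031 | Apr | 317 |
| AC031 | Dec | 863 |

Each (account, column) pair becomes one row: 3 × 4 = 12 rows.
For example, (AC029, Feb) → balance=879.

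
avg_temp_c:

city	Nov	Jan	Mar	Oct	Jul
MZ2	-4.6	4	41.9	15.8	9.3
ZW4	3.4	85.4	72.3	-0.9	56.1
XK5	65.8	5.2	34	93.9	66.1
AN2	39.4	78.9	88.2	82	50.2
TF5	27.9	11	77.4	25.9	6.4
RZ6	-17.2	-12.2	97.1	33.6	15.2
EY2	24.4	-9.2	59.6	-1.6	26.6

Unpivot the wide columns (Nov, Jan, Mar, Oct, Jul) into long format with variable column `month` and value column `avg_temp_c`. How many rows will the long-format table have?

7 city values × 5 melted columns = 35 rows.

35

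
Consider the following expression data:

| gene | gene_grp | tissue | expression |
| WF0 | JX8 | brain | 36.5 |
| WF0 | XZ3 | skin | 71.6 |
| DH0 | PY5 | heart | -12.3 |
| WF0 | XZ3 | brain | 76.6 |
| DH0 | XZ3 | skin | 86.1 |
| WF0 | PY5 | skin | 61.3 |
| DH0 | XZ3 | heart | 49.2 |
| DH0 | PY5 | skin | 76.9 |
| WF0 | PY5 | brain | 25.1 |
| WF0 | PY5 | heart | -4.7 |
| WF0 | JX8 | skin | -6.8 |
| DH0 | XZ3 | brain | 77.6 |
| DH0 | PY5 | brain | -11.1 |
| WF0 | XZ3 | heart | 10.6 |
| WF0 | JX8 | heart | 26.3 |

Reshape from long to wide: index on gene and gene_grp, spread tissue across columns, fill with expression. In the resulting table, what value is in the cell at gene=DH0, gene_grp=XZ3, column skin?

86.1

Wide layout: rows indexed by gene and gene_grp, columns are the 3 distinct tissue values (brain, skin, heart).
Cell (gene=DH0, gene_grp=XZ3, tissue=skin) draws from the long row where gene=DH0, gene_grp=XZ3 and tissue=skin, which has expression=86.1.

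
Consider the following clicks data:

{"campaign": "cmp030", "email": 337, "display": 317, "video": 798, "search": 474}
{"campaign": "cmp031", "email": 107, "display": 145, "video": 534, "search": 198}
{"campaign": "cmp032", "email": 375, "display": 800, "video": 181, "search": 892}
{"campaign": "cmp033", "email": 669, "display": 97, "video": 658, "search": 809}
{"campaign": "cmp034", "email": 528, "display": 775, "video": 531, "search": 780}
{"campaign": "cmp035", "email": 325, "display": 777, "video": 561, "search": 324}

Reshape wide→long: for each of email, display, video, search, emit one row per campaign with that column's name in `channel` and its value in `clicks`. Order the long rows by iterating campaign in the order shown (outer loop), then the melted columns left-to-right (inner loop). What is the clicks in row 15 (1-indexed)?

24 rows total (6 × 4). Row 15: index ⌊(15-1)/4⌋ = 3 into campaign → cmp033; (15-1) mod 4 = 2 into the melted columns → video.
So row 15 is (cmp033, video, 658); clicks = 658.

658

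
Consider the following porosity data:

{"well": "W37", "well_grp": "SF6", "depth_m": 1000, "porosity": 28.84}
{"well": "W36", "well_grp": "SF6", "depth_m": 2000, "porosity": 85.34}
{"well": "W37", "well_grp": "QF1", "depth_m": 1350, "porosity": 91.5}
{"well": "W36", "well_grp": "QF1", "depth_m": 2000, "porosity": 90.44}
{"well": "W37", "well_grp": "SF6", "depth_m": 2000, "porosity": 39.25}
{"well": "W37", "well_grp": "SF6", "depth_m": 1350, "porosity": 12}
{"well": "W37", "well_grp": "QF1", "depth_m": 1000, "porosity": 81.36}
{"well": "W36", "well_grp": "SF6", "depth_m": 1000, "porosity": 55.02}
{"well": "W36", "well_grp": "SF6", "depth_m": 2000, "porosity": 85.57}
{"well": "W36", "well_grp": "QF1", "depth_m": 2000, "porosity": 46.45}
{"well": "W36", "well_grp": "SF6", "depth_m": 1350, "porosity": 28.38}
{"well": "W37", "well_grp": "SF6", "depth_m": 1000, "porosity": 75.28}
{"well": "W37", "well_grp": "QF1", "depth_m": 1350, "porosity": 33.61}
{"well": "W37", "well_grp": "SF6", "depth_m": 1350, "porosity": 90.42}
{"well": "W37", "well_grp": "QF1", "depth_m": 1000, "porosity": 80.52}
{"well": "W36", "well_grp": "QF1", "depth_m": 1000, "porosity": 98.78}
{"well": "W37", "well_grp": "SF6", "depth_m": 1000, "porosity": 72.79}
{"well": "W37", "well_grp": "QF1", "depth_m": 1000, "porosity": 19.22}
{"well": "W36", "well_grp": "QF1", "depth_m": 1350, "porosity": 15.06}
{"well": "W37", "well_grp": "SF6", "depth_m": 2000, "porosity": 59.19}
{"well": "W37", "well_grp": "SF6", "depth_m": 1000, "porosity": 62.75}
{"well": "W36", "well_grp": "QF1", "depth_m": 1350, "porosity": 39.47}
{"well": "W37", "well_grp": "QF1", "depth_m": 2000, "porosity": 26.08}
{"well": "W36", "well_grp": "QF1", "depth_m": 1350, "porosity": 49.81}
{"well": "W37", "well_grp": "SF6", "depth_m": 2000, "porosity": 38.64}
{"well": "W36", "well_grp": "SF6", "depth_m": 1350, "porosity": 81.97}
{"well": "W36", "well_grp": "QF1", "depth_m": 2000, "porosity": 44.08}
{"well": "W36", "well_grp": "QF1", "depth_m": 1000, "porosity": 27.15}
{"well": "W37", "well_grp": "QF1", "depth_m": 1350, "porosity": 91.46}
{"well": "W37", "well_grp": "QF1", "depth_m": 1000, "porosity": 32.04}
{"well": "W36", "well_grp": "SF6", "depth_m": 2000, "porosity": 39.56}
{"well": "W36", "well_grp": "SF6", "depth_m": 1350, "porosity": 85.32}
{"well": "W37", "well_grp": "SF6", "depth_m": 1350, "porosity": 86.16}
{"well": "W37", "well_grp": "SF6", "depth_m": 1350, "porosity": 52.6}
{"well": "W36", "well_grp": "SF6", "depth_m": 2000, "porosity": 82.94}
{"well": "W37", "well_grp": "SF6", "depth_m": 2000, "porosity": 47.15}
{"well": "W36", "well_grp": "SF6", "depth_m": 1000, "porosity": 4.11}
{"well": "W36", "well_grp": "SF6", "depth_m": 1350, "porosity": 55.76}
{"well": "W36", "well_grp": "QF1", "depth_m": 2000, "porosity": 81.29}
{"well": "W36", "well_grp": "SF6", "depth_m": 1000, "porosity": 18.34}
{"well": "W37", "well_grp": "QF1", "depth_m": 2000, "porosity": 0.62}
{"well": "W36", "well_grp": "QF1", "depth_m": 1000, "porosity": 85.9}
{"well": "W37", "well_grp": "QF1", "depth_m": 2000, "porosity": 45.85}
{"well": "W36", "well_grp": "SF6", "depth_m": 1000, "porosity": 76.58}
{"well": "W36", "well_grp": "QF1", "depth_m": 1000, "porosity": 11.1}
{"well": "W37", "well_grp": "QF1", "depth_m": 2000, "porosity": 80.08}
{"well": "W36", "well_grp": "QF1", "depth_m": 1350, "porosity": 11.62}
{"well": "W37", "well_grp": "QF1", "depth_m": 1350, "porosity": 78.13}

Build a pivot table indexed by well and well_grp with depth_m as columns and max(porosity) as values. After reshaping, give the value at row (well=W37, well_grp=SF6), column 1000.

75.28

Rows with well=W37, well_grp=SF6 and depth_m=1000: porosity values are 28.84, 75.28, 72.79, 62.75.
max(28.84, 75.28, 72.79, 62.75) = 75.28.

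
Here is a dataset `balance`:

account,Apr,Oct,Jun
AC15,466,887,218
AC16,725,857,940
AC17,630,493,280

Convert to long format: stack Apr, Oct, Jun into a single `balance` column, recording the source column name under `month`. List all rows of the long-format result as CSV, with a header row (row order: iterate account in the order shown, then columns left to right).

Each (account, column) pair becomes one row: 3 × 3 = 9 rows.
For example, (AC15, Apr) → balance=466.

account,month,balance
AC15,Apr,466
AC15,Oct,887
AC15,Jun,218
AC16,Apr,725
AC16,Oct,857
AC16,Jun,940
AC17,Apr,630
AC17,Oct,493
AC17,Jun,280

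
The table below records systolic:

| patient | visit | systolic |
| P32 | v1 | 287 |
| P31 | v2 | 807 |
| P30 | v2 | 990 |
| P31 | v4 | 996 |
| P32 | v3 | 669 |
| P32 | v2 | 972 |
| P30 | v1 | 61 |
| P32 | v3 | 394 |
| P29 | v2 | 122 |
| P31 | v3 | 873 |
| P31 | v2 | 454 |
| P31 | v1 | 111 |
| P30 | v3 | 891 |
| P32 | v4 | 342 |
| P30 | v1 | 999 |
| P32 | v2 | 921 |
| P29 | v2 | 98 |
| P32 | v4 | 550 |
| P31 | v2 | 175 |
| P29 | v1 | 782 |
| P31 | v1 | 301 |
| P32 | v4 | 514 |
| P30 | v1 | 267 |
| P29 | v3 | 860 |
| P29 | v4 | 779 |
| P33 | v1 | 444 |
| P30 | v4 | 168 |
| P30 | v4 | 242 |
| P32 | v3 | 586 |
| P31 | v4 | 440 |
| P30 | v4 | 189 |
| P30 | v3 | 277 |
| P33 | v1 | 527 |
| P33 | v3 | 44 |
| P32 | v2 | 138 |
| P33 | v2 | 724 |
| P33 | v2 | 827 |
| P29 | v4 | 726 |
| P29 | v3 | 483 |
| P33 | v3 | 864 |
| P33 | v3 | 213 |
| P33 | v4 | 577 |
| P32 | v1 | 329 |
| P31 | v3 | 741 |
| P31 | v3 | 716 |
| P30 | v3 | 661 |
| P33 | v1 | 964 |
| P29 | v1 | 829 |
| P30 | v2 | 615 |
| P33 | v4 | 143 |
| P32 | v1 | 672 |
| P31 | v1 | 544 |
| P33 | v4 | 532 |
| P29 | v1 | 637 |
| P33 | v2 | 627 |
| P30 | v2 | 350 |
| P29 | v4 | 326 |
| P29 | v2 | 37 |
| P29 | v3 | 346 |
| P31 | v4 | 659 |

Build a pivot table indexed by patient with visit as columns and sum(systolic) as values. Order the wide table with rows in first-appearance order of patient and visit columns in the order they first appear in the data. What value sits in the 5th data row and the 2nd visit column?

2178

With rows in first-appearance order of patient, row 5 is patient=P33. visit columns in first-appearance order: v1, v2, v4, v3; column 2 is v2.
Long rows with patient=P33, visit=v2: 724 + 827 + 627 = 2178.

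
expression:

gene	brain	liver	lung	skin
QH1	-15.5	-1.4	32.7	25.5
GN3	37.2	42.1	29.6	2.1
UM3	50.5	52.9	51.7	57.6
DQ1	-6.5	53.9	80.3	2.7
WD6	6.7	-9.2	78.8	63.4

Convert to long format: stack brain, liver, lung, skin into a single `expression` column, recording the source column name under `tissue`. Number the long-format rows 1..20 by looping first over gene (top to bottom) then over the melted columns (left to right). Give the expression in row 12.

20 rows total (5 × 4). Row 12: index ⌊(12-1)/4⌋ = 2 into gene → UM3; (12-1) mod 4 = 3 into the melted columns → skin.
So row 12 is (UM3, skin, 57.6); expression = 57.6.

57.6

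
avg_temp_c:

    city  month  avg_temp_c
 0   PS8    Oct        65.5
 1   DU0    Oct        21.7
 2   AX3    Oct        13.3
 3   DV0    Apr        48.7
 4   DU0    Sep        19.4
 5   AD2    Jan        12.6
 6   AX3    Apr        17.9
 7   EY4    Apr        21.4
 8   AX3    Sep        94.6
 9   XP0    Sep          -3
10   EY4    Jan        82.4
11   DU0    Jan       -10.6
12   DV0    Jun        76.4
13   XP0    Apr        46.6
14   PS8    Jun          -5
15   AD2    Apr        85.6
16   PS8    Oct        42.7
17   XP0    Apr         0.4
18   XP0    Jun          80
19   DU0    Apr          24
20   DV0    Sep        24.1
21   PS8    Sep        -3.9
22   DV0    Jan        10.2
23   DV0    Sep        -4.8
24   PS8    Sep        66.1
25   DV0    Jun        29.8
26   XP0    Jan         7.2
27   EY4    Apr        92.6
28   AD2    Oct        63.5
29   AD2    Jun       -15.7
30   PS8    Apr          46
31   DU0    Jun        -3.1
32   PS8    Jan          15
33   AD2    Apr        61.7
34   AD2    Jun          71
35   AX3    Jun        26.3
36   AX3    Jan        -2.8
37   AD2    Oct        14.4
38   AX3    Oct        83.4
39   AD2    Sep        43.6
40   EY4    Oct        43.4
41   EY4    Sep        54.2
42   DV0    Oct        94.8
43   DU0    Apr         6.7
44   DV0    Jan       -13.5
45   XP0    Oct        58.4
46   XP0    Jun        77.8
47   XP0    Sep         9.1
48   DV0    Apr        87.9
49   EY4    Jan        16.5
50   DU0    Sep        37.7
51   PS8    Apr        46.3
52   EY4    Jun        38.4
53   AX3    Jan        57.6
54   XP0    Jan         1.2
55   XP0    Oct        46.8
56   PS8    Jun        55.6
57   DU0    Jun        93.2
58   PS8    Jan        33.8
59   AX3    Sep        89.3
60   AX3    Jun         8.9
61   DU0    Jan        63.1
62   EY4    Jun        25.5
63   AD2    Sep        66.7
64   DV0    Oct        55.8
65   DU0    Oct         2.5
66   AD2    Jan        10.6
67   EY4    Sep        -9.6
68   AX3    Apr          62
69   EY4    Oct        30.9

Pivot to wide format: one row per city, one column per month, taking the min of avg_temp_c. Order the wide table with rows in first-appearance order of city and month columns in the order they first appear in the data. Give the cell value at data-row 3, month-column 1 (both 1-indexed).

13.3

With rows in first-appearance order of city, row 3 is city=AX3. month columns in first-appearance order: Oct, Apr, Sep, Jan, Jun; column 1 is Oct.
Long rows with city=AX3, month=Oct: min(13.3, 83.4) = 13.3.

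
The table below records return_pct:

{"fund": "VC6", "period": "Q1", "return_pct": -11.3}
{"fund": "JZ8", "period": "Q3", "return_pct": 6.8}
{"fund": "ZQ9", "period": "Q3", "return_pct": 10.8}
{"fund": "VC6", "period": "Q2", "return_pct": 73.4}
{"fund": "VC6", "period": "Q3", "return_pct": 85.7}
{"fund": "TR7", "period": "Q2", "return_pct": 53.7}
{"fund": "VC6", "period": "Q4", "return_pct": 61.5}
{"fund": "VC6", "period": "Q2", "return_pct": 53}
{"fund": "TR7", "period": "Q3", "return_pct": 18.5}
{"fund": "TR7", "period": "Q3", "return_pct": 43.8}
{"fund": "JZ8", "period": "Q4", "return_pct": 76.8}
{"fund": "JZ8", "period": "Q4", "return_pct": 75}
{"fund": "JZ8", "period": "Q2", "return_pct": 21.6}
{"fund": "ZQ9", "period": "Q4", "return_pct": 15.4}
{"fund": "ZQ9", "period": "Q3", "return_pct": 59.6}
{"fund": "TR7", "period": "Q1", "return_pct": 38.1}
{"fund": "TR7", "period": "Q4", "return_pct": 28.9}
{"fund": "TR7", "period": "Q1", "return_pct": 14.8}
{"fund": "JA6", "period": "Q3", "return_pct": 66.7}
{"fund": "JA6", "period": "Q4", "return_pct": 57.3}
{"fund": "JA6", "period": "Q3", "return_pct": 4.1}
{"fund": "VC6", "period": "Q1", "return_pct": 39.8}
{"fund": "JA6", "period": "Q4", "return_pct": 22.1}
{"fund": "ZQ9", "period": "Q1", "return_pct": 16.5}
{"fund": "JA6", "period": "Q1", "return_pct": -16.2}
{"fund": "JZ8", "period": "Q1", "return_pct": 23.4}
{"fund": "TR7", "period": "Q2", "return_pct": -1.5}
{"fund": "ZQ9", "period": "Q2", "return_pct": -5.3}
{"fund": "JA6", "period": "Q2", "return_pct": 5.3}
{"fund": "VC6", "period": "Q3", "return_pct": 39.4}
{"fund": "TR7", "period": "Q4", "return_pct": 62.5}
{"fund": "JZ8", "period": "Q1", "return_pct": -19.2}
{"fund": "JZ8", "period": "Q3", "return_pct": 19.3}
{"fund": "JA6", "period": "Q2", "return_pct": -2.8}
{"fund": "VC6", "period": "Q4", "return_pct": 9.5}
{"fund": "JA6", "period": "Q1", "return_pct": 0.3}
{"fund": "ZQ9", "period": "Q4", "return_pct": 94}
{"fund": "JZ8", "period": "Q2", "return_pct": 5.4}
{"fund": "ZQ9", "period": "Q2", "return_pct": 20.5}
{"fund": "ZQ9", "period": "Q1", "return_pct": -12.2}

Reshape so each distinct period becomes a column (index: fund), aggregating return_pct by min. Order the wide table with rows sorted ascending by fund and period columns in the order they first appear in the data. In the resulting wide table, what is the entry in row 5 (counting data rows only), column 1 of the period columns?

-12.2

With rows sorted ascending by fund, row 5 is fund=ZQ9. period columns in first-appearance order: Q1, Q3, Q2, Q4; column 1 is Q1.
Long rows with fund=ZQ9, period=Q1: min(16.5, -12.2) = -12.2.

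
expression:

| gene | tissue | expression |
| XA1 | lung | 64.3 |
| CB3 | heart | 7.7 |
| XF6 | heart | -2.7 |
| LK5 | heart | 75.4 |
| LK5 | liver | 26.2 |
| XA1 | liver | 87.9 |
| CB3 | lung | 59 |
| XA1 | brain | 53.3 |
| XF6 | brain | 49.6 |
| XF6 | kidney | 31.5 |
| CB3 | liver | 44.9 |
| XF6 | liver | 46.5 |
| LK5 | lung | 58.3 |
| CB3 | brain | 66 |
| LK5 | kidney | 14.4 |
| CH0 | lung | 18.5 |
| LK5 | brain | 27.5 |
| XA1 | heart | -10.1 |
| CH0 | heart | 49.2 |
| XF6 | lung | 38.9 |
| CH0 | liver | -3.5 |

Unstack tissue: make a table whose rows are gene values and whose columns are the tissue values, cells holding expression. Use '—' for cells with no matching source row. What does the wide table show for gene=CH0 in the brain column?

—

No long-format row has gene=CH0 and tissue=brain, so the cell is —.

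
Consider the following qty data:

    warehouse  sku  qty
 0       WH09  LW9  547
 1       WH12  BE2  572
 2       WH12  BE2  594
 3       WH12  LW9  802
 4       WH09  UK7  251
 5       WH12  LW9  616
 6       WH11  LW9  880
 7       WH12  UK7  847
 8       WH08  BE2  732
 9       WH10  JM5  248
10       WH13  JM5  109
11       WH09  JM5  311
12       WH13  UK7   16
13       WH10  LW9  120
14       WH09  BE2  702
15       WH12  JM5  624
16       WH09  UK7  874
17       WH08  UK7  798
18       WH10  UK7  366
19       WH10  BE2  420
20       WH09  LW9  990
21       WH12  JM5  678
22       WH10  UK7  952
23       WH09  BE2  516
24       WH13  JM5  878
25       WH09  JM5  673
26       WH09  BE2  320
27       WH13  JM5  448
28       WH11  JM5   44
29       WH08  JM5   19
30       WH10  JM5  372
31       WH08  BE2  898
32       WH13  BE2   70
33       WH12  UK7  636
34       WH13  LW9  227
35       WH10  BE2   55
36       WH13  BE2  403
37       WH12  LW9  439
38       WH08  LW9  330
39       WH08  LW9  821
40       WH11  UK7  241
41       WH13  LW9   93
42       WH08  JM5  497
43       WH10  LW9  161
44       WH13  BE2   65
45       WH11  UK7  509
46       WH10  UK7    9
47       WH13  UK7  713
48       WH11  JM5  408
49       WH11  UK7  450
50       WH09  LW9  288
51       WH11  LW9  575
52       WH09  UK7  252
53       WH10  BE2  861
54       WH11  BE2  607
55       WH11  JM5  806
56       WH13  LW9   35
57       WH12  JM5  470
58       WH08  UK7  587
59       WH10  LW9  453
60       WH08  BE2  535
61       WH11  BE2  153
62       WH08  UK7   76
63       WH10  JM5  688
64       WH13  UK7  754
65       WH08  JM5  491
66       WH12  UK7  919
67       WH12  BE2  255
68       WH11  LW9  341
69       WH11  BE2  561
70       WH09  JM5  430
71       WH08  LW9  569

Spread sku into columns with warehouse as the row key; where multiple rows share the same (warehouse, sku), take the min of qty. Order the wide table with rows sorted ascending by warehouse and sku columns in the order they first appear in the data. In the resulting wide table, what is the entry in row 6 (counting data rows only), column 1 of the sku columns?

With rows sorted ascending by warehouse, row 6 is warehouse=WH13. sku columns in first-appearance order: LW9, BE2, UK7, JM5; column 1 is LW9.
Long rows with warehouse=WH13, sku=LW9: min(227, 93, 35) = 35.

35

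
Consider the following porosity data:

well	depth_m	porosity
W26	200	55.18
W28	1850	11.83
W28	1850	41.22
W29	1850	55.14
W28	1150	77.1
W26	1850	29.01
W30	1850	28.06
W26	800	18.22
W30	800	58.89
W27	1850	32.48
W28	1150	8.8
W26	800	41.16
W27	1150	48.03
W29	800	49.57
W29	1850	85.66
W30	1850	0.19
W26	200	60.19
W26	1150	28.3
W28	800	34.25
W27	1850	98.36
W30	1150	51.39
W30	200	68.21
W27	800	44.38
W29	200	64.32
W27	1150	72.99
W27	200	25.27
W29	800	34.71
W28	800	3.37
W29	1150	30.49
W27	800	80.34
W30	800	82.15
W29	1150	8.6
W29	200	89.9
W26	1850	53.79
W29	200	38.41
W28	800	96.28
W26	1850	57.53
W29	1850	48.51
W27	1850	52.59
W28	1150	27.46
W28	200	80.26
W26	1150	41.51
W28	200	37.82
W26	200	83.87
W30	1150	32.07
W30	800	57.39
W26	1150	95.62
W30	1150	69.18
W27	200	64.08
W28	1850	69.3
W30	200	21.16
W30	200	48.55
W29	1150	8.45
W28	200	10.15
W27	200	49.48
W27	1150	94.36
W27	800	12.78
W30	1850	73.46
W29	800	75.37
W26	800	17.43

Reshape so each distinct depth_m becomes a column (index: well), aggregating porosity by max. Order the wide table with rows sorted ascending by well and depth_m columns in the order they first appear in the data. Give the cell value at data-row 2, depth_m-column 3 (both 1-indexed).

With rows sorted ascending by well, row 2 is well=W27. depth_m columns in first-appearance order: 200, 1850, 1150, 800; column 3 is 1150.
Long rows with well=W27, depth_m=1150: max(48.03, 72.99, 94.36) = 94.36.

94.36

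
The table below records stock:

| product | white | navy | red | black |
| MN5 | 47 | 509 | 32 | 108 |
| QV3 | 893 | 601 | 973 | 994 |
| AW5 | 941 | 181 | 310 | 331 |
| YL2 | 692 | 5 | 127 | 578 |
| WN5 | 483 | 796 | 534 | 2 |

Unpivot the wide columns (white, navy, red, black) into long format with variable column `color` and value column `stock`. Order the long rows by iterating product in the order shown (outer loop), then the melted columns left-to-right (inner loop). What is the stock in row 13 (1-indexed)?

692

20 rows total (5 × 4). Row 13: index ⌊(13-1)/4⌋ = 3 into product → YL2; (13-1) mod 4 = 0 into the melted columns → white.
So row 13 is (YL2, white, 692); stock = 692.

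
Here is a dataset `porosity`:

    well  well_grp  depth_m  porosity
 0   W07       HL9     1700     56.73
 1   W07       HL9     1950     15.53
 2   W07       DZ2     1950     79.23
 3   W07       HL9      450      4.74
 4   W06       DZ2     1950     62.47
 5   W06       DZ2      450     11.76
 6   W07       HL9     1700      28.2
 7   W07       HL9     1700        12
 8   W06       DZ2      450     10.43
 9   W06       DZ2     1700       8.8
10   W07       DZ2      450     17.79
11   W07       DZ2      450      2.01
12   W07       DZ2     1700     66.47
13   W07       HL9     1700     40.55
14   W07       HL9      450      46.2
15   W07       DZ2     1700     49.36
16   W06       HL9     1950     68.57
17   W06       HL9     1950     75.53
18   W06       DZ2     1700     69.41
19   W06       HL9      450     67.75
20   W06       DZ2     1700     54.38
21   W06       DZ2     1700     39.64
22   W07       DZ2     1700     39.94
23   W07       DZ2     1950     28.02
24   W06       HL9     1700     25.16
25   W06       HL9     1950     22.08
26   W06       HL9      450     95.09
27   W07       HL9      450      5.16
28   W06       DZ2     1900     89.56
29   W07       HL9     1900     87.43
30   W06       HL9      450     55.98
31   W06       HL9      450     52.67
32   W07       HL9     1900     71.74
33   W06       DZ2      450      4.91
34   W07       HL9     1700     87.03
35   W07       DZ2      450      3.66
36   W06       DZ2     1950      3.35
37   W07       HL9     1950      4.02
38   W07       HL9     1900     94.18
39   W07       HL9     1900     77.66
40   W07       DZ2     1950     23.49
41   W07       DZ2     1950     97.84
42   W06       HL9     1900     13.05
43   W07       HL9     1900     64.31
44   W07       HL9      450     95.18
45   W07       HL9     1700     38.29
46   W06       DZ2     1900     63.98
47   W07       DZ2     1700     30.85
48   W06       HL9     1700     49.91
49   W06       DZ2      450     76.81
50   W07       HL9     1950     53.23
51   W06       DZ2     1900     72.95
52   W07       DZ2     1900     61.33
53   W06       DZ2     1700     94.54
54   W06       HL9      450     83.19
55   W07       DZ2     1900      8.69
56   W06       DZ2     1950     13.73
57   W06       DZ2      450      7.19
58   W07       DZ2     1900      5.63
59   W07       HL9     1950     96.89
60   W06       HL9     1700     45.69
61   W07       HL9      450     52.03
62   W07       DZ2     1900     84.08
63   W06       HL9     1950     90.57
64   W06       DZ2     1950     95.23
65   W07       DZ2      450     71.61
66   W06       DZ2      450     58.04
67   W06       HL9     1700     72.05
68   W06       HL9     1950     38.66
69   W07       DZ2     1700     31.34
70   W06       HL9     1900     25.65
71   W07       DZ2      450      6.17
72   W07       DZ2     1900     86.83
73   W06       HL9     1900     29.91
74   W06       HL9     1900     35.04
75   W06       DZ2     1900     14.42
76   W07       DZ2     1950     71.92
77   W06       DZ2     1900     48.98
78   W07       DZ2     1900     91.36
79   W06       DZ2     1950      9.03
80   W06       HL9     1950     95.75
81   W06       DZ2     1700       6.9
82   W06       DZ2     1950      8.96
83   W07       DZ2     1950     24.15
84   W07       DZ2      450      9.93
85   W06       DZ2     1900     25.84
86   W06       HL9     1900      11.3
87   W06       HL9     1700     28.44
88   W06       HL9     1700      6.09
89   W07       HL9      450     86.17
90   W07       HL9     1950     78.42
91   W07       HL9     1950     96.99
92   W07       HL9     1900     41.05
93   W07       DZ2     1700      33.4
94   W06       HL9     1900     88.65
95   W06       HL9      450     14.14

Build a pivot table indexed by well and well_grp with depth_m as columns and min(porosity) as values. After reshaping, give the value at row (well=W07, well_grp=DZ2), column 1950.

Rows with well=W07, well_grp=DZ2 and depth_m=1950: porosity values are 79.23, 28.02, 23.49, 97.84, 71.92, 24.15.
min(79.23, 28.02, 23.49, 97.84, 71.92, 24.15) = 23.49.

23.49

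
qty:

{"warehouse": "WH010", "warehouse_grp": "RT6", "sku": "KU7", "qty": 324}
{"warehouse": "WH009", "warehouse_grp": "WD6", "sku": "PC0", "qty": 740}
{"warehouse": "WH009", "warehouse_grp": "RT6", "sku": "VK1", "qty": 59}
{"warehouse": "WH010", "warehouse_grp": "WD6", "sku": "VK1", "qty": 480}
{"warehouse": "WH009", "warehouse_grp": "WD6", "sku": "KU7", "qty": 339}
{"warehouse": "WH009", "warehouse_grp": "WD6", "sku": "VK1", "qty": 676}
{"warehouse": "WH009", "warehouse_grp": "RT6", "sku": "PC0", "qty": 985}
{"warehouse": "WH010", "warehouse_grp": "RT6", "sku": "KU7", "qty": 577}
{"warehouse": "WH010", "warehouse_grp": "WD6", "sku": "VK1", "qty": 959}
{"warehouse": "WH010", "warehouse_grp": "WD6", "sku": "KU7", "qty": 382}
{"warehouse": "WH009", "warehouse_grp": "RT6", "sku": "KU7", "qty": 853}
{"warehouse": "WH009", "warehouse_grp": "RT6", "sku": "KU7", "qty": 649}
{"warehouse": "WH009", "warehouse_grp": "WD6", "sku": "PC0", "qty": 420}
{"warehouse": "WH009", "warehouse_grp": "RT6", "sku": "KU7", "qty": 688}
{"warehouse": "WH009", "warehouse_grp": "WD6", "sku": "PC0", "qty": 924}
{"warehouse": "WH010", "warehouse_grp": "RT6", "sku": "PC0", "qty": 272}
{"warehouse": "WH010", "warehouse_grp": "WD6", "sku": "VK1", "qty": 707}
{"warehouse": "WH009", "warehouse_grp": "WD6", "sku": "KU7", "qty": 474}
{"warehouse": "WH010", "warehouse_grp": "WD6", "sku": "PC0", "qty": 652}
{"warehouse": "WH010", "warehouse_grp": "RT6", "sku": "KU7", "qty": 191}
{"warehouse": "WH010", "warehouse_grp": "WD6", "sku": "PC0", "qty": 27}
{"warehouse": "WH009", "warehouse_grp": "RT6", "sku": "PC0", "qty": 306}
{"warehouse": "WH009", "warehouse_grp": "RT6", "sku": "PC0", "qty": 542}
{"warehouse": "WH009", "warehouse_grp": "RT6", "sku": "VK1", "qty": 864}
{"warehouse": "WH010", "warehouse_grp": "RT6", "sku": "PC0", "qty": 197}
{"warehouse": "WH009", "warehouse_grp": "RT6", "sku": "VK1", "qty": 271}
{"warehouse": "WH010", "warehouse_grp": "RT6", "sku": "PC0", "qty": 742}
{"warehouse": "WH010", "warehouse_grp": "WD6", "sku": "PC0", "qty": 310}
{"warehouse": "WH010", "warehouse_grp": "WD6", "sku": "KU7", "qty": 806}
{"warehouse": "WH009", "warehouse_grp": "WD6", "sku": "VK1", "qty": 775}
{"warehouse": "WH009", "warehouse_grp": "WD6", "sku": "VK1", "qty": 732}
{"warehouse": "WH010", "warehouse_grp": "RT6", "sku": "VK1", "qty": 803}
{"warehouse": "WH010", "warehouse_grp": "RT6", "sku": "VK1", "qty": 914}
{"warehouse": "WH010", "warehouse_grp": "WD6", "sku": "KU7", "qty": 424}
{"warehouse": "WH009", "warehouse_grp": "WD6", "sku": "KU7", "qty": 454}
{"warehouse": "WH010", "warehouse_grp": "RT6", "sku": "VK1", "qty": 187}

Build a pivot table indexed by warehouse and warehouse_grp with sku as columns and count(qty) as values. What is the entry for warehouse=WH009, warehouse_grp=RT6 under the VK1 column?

Rows with warehouse=WH009, warehouse_grp=RT6 and sku=VK1: qty values are 59, 864, 271.
3 rows match — count = 3.

3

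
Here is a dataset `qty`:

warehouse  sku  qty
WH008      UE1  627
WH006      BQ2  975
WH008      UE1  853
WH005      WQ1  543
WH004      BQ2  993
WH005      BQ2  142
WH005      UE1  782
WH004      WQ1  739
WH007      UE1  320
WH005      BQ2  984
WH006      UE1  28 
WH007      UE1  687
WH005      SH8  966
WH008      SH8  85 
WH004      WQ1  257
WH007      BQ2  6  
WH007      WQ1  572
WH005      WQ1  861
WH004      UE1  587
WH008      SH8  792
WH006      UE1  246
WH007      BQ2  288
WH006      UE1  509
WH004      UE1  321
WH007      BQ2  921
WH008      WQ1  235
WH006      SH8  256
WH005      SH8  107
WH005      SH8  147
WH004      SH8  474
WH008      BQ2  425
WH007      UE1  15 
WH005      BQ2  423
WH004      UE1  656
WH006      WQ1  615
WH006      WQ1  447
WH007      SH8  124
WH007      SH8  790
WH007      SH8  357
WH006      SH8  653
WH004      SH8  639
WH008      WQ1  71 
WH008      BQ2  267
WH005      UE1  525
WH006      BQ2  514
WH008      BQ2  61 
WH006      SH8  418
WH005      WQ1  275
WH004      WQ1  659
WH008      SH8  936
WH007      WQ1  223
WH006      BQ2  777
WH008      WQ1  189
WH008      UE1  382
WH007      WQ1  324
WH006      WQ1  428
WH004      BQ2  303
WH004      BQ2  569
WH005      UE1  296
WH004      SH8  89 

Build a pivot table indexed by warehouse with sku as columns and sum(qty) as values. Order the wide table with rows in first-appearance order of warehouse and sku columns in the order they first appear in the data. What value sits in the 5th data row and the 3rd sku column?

With rows in first-appearance order of warehouse, row 5 is warehouse=WH007. sku columns in first-appearance order: UE1, BQ2, WQ1, SH8; column 3 is WQ1.
Long rows with warehouse=WH007, sku=WQ1: 572 + 223 + 324 = 1119.

1119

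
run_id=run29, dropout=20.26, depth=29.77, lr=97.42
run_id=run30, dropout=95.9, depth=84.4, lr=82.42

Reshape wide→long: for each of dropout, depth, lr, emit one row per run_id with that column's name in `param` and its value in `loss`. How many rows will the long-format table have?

6

2 run_id values × 3 melted columns = 6 rows.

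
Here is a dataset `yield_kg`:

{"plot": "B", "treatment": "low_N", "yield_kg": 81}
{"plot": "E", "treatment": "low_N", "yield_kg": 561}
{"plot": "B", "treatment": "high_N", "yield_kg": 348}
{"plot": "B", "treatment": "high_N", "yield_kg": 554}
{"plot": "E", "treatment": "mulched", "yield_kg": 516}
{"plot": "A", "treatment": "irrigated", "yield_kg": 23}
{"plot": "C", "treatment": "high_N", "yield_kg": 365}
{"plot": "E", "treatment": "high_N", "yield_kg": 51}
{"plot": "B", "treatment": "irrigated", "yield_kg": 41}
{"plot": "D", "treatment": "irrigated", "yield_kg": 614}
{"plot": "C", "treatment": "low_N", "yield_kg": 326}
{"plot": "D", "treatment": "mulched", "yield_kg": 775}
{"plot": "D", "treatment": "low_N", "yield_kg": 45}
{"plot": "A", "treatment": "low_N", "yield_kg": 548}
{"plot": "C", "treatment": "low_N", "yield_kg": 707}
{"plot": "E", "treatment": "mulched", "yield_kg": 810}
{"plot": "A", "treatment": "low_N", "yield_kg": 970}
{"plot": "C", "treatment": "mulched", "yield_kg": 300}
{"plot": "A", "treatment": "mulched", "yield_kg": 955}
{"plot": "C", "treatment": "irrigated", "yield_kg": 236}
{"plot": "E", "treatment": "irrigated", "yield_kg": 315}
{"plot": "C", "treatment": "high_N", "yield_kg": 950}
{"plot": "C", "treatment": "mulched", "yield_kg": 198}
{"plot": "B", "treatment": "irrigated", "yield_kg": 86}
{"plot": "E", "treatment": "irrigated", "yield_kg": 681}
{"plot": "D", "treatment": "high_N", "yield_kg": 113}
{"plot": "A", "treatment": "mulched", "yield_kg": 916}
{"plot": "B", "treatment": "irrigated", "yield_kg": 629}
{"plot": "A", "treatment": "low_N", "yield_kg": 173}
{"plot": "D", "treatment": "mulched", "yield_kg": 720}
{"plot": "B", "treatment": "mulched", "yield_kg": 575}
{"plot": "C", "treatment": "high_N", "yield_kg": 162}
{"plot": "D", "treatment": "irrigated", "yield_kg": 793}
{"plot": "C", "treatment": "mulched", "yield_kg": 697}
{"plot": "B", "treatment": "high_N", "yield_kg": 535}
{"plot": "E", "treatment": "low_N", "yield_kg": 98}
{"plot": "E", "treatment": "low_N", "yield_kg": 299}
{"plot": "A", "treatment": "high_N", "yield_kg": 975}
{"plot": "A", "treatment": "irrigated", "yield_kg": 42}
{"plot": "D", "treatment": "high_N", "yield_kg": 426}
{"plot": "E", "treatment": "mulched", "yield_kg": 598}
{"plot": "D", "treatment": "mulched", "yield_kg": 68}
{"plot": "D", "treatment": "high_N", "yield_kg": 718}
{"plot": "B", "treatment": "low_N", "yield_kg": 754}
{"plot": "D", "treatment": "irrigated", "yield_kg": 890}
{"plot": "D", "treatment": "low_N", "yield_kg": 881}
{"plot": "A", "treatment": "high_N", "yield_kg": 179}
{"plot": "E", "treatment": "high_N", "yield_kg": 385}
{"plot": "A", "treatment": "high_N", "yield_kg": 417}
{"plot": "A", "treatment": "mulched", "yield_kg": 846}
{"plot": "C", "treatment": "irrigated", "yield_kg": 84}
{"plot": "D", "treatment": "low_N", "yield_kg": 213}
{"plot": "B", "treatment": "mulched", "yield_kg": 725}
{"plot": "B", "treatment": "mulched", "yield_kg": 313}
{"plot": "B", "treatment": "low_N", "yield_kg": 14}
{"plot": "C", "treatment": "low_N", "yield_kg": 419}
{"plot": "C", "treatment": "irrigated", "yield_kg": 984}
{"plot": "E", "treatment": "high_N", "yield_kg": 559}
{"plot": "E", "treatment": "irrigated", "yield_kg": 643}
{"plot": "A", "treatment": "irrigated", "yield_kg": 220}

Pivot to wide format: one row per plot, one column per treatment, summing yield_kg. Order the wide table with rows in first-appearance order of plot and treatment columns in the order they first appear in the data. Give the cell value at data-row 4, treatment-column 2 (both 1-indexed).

With rows in first-appearance order of plot, row 4 is plot=C. treatment columns in first-appearance order: low_N, high_N, mulched, irrigated; column 2 is high_N.
Long rows with plot=C, treatment=high_N: 365 + 950 + 162 = 1477.

1477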